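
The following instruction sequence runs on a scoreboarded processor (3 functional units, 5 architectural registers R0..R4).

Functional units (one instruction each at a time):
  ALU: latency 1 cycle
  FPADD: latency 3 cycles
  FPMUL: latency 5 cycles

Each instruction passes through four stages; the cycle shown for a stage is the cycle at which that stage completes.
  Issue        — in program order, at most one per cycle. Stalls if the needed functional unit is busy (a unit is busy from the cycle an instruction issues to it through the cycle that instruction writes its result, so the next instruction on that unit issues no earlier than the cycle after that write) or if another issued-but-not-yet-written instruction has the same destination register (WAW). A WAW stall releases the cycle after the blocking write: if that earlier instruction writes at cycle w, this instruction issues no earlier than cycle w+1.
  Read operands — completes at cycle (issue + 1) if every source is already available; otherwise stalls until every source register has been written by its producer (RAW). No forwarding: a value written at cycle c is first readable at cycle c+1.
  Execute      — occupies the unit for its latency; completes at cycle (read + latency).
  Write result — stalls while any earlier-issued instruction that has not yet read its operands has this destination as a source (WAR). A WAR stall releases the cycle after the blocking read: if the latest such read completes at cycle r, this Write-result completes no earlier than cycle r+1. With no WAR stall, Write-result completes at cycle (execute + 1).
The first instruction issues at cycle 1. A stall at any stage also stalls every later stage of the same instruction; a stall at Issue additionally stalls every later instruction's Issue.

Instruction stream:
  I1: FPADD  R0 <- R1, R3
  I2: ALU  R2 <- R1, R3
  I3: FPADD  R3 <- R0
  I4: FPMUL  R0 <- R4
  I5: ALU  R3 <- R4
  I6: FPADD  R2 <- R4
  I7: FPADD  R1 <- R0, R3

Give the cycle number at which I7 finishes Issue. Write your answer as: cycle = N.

I1 -> (1, 2, 5, 6)
I2 -> (2, 3, 4, 5)
I3 -> (7, 8, 11, 12)  // struct: FPADD busy until I1 writes@6
I4 -> (8, 9, 14, 15)
I5 -> (13, 14, 15, 16)  // WAW R3: wait I3 write@12
I6 -> (14, 15, 18, 19)
I7 -> (20, 21, 24, 25)  // struct: FPADD busy until I6 writes@19

cycle = 20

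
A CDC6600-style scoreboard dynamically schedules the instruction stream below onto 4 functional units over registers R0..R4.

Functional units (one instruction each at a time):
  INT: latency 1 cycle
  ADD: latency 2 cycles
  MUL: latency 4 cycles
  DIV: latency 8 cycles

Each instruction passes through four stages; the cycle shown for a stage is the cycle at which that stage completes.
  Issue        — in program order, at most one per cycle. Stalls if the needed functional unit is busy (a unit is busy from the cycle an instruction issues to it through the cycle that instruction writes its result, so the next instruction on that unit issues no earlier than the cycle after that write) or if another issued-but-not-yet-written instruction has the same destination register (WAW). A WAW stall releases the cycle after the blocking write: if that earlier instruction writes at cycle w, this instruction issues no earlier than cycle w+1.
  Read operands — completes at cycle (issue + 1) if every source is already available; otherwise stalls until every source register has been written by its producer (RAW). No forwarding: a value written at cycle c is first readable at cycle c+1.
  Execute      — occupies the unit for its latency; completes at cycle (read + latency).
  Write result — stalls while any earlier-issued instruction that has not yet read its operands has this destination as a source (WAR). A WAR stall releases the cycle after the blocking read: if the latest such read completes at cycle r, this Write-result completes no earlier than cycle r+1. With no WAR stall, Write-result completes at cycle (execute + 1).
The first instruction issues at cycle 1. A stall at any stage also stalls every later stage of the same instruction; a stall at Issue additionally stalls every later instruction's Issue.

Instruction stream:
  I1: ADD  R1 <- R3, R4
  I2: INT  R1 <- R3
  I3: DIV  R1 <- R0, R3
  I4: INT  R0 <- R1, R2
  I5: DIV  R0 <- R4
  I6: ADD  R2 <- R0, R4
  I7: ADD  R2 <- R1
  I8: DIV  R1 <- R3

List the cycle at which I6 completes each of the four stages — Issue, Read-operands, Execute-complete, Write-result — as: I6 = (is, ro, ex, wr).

I6 = (25, 35, 37, 38)

cycle 1: I1 issues→ADD
cycle 2: I1 reads
cycle 4: I1 exec-done
cycle 5: I1 writes R1
cycle 6: I2 issues→INT
cycle 7: I2 reads
cycle 8: I2 exec-done
cycle 9: I2 writes R1
cycle 10: I3 issues→DIV
cycle 11: I3 reads, I4 issues→INT
cycle 19: I3 exec-done
cycle 20: I3 writes R1
cycle 21: I4 reads
cycle 22: I4 exec-done
cycle 23: I4 writes R0
cycle 24: I5 issues→DIV
cycle 25: I5 reads, I6 issues→ADD
cycle 33: I5 exec-done
cycle 34: I5 writes R0
cycle 35: I6 reads
cycle 37: I6 exec-done
cycle 38: I6 writes R2
cycle 39: I7 issues→ADD
cycle 40: I7 reads, I8 issues→DIV
cycle 41: I8 reads
cycle 42: I7 exec-done
cycle 43: I7 writes R2
cycle 49: I8 exec-done
cycle 50: I8 writes R1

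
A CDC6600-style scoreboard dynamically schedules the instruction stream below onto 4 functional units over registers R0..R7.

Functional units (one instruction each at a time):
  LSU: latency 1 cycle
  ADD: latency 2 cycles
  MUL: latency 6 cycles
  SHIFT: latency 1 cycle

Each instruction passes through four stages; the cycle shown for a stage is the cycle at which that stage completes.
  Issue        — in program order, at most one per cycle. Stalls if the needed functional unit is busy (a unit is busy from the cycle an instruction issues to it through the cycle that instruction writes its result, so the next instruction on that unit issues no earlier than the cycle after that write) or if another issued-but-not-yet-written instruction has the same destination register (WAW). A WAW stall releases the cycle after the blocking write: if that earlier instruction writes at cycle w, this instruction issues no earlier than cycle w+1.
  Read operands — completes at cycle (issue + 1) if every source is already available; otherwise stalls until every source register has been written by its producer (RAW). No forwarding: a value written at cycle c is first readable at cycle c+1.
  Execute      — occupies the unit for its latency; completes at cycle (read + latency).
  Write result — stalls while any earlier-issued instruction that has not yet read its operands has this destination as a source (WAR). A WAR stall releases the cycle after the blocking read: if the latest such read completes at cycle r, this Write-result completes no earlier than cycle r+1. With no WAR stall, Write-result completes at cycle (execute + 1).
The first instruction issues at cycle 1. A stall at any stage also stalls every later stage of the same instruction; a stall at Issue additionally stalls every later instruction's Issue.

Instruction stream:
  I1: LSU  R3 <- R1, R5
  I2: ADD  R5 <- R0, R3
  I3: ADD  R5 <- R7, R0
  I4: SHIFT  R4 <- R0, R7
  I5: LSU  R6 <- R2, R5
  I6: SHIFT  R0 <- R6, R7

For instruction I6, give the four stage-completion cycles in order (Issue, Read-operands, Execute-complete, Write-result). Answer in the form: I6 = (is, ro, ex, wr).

I6 = (14, 17, 18, 19)

I1 -> (1, 2, 3, 4)
I2 -> (2, 5, 7, 8)  // RAW R3: wait I1 write@4
I3 -> (9, 10, 12, 13)  // struct: ADD busy until I2 writes@8
I4 -> (10, 11, 12, 13)
I5 -> (11, 14, 15, 16)  // RAW R5: wait I3 write@13
I6 -> (14, 17, 18, 19)  // struct: SHIFT busy until I4 writes@13, RAW R6: wait I5 write@16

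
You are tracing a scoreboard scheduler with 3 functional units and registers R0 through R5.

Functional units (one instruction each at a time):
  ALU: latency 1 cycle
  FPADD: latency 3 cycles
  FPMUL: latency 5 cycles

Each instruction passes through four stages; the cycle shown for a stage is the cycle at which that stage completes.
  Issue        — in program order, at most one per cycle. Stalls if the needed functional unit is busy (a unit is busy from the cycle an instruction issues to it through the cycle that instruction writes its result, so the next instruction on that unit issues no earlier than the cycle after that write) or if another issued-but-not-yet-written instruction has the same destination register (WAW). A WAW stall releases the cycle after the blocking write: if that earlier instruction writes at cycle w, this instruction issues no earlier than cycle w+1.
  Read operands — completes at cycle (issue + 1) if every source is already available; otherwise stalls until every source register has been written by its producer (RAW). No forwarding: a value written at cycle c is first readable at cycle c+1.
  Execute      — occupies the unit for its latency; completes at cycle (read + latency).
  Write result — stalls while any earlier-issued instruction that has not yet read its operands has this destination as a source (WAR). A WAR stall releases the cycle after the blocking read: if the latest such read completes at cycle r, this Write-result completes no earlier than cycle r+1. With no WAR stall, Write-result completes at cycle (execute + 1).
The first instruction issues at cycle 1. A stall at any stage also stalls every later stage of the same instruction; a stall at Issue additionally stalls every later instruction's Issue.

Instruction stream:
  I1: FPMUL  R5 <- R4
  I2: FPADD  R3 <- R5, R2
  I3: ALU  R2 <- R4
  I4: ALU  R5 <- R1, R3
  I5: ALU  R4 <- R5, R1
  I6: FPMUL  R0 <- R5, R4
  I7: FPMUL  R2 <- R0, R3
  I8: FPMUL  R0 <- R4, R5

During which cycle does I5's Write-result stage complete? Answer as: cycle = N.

cycle 1: I1 dispatched to FPMUL
cycle 2: I1 operands ready; I2 dispatched to FPADD
cycle 3: I3 dispatched to ALU
cycle 4: I3 operands ready
cycle 5: I3 complete
cycle 7: I1 complete
cycle 8: R5←I1
cycle 9: I2 operands ready
cycle 10: R2←I3
cycle 11: I4 dispatched to ALU
cycle 12: I2 complete
cycle 13: R3←I2
cycle 14: I4 operands ready
cycle 15: I4 complete
cycle 16: R5←I4
cycle 17: I5 dispatched to ALU
cycle 18: I5 operands ready; I6 dispatched to FPMUL
cycle 19: I5 complete
cycle 20: R4←I5
cycle 21: I6 operands ready
cycle 26: I6 complete
cycle 27: R0←I6
cycle 28: I7 dispatched to FPMUL
cycle 29: I7 operands ready
cycle 34: I7 complete
cycle 35: R2←I7
cycle 36: I8 dispatched to FPMUL
cycle 37: I8 operands ready
cycle 42: I8 complete
cycle 43: R0←I8

cycle = 20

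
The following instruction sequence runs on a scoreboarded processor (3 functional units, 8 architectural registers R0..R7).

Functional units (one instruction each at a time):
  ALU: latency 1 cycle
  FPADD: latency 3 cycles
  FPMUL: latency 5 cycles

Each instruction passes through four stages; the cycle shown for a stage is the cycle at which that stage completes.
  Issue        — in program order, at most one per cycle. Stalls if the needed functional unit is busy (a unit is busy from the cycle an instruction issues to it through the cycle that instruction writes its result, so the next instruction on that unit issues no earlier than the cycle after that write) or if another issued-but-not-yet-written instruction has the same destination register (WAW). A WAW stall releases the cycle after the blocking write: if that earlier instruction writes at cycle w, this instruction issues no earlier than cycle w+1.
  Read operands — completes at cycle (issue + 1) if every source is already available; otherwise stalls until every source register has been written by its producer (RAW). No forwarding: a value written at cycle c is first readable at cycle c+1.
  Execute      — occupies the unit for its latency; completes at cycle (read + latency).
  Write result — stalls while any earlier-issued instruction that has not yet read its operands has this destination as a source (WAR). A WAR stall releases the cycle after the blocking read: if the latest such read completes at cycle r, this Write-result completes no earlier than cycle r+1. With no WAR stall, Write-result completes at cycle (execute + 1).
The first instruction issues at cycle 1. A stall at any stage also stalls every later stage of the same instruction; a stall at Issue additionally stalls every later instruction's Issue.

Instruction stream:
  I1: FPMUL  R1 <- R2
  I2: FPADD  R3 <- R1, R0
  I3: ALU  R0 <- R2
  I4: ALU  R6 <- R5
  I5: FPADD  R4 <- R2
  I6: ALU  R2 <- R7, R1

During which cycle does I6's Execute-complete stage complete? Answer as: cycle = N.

cycle = 17

  I1 | 1 | 2 | 7 | 8
  I2 | 2 | 9 | 12 | 13   RAW R1: wait I1 write@8
  I3 | 3 | 4 | 5 | 10   WAR R0: wait I2 read@9
  I4 | 11 | 12 | 13 | 14   struct: ALU busy until I3 writes@10
  I5 | 14 | 15 | 18 | 19   struct: FPADD busy until I2 writes@13
  I6 | 15 | 16 | 17 | 18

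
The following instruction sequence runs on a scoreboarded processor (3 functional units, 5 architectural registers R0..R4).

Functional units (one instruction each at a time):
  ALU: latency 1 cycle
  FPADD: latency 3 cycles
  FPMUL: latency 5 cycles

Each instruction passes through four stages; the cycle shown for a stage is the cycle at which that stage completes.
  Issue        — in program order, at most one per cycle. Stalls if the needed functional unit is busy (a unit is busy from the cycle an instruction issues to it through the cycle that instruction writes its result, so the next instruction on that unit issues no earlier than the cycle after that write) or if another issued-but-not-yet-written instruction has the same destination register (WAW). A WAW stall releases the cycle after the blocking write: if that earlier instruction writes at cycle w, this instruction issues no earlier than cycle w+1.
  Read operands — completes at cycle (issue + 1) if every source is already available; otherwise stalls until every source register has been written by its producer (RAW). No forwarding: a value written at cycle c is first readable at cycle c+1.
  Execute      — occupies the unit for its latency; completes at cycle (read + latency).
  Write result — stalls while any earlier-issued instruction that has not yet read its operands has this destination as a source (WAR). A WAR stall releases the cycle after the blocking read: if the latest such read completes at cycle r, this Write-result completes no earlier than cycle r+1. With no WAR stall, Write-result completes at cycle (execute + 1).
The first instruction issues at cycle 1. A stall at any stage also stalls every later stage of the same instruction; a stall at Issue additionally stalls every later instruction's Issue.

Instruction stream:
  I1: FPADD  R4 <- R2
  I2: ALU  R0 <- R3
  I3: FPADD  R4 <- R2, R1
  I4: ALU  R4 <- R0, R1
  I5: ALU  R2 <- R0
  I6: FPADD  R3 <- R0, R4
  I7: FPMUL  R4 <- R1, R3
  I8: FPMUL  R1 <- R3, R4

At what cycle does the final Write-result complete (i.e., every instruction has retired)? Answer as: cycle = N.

I1 -> (1, 2, 5, 6)
I2 -> (2, 3, 4, 5)
I3 -> (7, 8, 11, 12)  // struct: FPADD busy until I1 writes@6
I4 -> (13, 14, 15, 16)  // WAW R4: wait I3 write@12
I5 -> (17, 18, 19, 20)  // struct: ALU busy until I4 writes@16
I6 -> (18, 19, 22, 23)
I7 -> (19, 24, 29, 30)  // RAW R3: wait I6 write@23
I8 -> (31, 32, 37, 38)  // struct: FPMUL busy until I7 writes@30

cycle = 38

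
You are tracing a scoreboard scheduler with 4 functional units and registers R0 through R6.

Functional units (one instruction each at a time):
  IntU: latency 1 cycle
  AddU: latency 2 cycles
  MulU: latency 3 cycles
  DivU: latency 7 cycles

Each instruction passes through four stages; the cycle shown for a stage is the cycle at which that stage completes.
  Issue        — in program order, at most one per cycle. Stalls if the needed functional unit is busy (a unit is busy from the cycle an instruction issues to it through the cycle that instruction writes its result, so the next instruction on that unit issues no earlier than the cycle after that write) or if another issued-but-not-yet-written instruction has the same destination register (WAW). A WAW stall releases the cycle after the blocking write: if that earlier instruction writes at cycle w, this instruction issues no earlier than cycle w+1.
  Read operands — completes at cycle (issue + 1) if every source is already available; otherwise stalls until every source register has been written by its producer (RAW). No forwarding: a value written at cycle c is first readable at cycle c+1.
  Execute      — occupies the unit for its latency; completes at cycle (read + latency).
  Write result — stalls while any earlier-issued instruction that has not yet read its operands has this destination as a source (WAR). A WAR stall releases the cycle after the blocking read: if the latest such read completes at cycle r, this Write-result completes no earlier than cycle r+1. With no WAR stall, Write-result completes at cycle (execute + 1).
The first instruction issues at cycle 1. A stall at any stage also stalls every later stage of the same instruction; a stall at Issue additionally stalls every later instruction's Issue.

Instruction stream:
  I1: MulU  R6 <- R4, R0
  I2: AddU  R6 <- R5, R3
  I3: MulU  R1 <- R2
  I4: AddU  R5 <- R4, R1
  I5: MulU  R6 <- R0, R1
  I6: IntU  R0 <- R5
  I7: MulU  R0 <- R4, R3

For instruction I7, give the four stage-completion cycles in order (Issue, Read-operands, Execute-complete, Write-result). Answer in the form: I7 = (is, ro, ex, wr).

t=1  I1→MulU
t=2  I1 RO
t=5  I1 EX
t=6  I1 WR R6
t=7  I2→AddU
t=8  I2 RO; I3→MulU
t=9  I3 RO
t=10  I2 EX
t=11  I2 WR R6
t=12  I3 EX; I4→AddU
t=13  I3 WR R1
t=14  I4 RO; I5→MulU
t=15  I5 RO; I6→IntU
t=16  I4 EX
t=17  I4 WR R5
t=18  I5 EX; I6 RO
t=19  I5 WR R6; I6 EX
t=20  I6 WR R0
t=21  I7→MulU
t=22  I7 RO
t=25  I7 EX
t=26  I7 WR R0

I7 = (21, 22, 25, 26)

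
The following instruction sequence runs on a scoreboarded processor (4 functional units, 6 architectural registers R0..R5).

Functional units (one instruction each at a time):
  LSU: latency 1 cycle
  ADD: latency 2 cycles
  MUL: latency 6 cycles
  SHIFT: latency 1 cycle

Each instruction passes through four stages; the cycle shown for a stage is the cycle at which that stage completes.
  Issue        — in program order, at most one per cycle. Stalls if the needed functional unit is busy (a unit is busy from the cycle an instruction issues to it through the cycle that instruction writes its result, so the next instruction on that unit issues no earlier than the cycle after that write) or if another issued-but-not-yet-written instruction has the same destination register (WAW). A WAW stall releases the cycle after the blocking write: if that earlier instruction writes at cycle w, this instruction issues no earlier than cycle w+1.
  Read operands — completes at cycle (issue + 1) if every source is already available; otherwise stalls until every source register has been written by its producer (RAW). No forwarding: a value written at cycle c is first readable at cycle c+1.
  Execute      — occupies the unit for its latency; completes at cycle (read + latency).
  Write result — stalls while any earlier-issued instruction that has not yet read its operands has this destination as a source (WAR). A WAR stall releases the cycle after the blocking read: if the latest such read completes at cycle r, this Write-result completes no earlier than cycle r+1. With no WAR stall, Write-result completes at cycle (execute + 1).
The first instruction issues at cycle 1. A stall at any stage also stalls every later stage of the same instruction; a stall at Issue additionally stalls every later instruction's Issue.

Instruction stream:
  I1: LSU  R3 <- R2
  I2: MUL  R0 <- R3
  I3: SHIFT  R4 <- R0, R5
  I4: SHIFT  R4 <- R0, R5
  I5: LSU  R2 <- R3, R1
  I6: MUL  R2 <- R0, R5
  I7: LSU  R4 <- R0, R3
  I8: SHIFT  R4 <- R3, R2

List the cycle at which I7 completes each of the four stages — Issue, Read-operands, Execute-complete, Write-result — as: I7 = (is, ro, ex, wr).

I7 = (22, 23, 24, 25)

1) issue 1, read 2, done 3, write 4
2) issue 2, read 5, done 11, write 12  <RAW R3: wait I1 write@4>
3) issue 3, read 13, done 14, write 15  <RAW R0: wait I2 write@12>
4) issue 16, read 17, done 18, write 19  <struct: SHIFT busy until I3 writes@15>
5) issue 17, read 18, done 19, write 20
6) issue 21, read 22, done 28, write 29  <WAW R2: wait I5 write@20>
7) issue 22, read 23, done 24, write 25
8) issue 26, read 30, done 31, write 32  <WAW R4: wait I7 write@25 / RAW R2: wait I6 write@29>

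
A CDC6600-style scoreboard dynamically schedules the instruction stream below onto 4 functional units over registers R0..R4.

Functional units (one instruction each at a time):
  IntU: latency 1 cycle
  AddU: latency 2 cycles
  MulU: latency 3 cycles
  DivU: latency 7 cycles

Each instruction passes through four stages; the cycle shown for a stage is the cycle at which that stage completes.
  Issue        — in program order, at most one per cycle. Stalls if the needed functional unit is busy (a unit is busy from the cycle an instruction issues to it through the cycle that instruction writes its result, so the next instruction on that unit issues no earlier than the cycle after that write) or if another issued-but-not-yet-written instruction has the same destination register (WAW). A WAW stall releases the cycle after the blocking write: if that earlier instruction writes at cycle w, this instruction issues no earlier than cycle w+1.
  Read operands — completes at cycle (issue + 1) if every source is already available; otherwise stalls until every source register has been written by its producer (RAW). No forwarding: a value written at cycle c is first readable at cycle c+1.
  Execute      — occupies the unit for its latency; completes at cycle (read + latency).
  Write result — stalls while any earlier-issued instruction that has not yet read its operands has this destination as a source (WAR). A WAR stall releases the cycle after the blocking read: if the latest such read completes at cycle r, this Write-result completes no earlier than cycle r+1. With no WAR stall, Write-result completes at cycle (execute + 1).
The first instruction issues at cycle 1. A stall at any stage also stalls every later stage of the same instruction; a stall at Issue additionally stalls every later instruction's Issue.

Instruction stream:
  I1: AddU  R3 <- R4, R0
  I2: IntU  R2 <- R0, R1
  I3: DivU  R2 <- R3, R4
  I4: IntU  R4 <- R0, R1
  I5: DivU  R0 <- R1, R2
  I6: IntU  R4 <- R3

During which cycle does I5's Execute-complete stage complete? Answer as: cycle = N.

cycle = 24

[1] I1 issues→AddU
[2] I1 reads | I2 issues→IntU
[3] I2 reads
[4] I1 exec-done | I2 exec-done
[5] I1 writes R3 | I2 writes R2
[6] I3 issues→DivU
[7] I3 reads | I4 issues→IntU
[8] I4 reads
[9] I4 exec-done
[10] I4 writes R4
[14] I3 exec-done
[15] I3 writes R2
[16] I5 issues→DivU
[17] I5 reads | I6 issues→IntU
[18] I6 reads
[19] I6 exec-done
[20] I6 writes R4
[24] I5 exec-done
[25] I5 writes R0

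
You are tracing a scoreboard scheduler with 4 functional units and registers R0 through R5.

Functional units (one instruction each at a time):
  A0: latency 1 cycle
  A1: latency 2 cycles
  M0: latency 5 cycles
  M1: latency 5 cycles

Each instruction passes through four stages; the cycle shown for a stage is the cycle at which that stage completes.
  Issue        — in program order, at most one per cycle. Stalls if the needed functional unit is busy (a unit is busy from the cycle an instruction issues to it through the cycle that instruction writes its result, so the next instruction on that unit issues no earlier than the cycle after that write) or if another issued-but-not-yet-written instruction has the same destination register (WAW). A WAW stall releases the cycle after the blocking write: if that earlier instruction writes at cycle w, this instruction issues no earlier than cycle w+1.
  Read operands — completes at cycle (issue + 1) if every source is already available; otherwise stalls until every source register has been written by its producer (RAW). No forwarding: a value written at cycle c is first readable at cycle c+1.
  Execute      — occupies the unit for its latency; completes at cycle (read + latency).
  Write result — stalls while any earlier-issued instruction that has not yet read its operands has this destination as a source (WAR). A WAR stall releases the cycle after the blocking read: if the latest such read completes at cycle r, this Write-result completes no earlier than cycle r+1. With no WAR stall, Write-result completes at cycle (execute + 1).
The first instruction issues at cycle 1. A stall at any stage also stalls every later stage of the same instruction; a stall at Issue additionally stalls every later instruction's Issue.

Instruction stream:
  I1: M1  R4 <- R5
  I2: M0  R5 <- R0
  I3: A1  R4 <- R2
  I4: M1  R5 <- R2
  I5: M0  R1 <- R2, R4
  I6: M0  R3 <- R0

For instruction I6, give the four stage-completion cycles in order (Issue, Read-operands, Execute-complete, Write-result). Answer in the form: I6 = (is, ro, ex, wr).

c1: I1→M1
c2: I1 RO, I2→M0
c3: I2 RO
c7: I1 EX
c8: I1 WR R4, I2 EX
c9: I2 WR R5, I3→A1
c10: I3 RO, I4→M1
c11: I4 RO, I5→M0
c12: I3 EX
c13: I3 WR R4
c14: I5 RO
c16: I4 EX
c17: I4 WR R5
c19: I5 EX
c20: I5 WR R1
c21: I6→M0
c22: I6 RO
c27: I6 EX
c28: I6 WR R3

I6 = (21, 22, 27, 28)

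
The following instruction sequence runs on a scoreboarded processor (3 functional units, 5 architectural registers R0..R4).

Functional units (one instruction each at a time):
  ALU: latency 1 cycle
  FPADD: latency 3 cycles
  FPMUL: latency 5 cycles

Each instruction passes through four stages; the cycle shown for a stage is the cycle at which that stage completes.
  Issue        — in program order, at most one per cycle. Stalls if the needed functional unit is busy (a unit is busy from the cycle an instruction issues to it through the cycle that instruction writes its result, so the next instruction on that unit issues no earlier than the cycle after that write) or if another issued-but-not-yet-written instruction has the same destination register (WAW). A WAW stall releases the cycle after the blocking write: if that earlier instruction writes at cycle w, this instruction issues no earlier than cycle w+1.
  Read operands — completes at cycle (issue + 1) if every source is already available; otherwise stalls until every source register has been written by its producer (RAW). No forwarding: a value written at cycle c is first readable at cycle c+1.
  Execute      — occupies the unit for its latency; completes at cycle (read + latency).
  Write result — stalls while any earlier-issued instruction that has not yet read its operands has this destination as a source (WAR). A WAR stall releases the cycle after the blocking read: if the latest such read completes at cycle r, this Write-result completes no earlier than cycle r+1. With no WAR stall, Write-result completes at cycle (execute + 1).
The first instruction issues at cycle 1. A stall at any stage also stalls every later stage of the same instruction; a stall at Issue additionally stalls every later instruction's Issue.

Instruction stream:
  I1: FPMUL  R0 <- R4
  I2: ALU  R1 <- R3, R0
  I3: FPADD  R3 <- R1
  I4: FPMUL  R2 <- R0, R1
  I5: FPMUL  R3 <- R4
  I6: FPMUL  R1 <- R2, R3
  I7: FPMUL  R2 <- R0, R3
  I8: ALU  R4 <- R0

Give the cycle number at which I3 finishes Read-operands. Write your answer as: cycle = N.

c1: issue I1 (FPMUL)
c2: I1 read-ops; issue I2 (ALU)
c3: issue I3 (FPADD)
c7: I1 finished on FPMUL
c8: I1→R0
c9: I2 read-ops; issue I4 (FPMUL)
c10: I2 finished on ALU
c11: I2→R1
c12: I3 read-ops; I4 read-ops
c15: I3 finished on FPADD
c16: I3→R3
c17: I4 finished on FPMUL
c18: I4→R2
c19: issue I5 (FPMUL)
c20: I5 read-ops
c25: I5 finished on FPMUL
c26: I5→R3
c27: issue I6 (FPMUL)
c28: I6 read-ops
c33: I6 finished on FPMUL
c34: I6→R1
c35: issue I7 (FPMUL)
c36: I7 read-ops; issue I8 (ALU)
c37: I8 read-ops
c38: I8 finished on ALU
c39: I8→R4
c41: I7 finished on FPMUL
c42: I7→R2

cycle = 12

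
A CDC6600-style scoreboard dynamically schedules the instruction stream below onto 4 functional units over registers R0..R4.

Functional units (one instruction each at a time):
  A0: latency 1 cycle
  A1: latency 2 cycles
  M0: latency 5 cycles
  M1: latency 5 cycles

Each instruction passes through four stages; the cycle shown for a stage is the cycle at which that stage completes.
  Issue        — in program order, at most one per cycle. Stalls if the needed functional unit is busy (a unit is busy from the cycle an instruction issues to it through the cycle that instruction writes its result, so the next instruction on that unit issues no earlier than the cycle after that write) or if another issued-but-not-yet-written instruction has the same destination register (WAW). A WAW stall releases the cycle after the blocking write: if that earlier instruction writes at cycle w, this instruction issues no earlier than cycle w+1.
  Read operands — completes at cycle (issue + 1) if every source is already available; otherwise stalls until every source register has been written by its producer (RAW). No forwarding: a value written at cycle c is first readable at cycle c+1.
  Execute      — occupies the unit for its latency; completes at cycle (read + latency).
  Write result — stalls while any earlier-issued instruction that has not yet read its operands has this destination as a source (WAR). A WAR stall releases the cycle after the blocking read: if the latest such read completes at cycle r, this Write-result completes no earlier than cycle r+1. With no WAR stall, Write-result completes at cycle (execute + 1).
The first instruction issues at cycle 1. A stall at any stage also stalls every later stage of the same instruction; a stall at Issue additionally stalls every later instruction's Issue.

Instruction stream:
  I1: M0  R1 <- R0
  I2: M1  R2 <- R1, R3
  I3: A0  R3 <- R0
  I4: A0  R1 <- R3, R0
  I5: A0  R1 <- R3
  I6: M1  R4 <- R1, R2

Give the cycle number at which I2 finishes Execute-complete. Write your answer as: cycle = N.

1) issue 1, read 2, done 7, write 8
2) issue 2, read 9, done 14, write 15  <RAW R1: wait I1 write@8>
3) issue 3, read 4, done 5, write 10  <WAR R3: wait I2 read@9>
4) issue 11, read 12, done 13, write 14  <struct: A0 busy until I3 writes@10>
5) issue 15, read 16, done 17, write 18  <struct: A0 busy until I4 writes@14>
6) issue 16, read 19, done 24, write 25  <RAW R1: wait I5 write@18>

cycle = 14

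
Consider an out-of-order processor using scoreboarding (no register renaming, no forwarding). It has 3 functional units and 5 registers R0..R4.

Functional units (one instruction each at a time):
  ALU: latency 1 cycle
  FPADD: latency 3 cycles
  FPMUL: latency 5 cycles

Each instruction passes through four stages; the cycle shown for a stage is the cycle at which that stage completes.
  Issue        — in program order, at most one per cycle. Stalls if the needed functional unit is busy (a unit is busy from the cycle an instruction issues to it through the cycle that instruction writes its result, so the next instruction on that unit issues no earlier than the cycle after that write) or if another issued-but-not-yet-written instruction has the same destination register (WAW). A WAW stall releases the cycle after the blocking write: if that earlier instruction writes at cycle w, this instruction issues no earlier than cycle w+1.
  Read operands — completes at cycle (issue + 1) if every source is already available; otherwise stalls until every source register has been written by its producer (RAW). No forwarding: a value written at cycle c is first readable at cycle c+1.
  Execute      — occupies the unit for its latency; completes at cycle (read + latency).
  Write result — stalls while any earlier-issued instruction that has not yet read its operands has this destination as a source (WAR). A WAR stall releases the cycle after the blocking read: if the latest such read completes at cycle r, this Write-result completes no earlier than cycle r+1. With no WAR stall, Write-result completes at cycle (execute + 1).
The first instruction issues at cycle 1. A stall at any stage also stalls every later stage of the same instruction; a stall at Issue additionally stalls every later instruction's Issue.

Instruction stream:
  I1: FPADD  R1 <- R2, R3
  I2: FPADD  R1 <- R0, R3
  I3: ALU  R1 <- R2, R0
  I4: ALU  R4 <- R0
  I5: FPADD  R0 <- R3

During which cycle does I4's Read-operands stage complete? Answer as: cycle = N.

cycle = 18

[1] I1 dispatched to FPADD
[2] I1 operands ready
[5] I1 complete
[6] R1←I1
[7] I2 dispatched to FPADD
[8] I2 operands ready
[11] I2 complete
[12] R1←I2
[13] I3 dispatched to ALU
[14] I3 operands ready
[15] I3 complete
[16] R1←I3
[17] I4 dispatched to ALU
[18] I4 operands ready, I5 dispatched to FPADD
[19] I4 complete, I5 operands ready
[20] R4←I4
[22] I5 complete
[23] R0←I5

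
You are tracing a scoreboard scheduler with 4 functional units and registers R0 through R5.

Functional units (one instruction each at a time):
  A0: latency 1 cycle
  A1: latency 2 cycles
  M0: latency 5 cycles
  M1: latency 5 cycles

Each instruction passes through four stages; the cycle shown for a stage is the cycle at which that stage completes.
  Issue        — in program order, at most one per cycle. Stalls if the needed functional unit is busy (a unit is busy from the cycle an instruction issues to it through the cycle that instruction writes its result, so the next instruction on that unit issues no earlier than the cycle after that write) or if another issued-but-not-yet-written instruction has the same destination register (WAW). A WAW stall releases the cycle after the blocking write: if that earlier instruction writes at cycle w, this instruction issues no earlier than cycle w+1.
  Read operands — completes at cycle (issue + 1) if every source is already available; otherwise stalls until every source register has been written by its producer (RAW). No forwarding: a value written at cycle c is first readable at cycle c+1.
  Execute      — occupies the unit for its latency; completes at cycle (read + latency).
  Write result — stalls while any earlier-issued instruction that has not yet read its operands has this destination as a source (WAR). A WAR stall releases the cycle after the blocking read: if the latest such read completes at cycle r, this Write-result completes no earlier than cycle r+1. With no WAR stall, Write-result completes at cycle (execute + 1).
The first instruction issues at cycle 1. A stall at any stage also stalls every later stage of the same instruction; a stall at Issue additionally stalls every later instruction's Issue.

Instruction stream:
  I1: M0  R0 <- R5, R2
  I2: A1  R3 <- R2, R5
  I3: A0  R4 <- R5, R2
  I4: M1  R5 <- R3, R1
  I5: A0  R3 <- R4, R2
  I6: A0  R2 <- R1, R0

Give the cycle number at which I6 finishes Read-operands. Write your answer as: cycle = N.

cycle = 12

c1: I1 dispatched to M0
c2: I1 operands ready, I2 dispatched to A1
c3: I2 operands ready, I3 dispatched to A0
c4: I3 operands ready, I4 dispatched to M1
c5: I2 complete, I3 complete
c6: R3←I2, R4←I3
c7: I1 complete, I4 operands ready, I5 dispatched to A0
c8: R0←I1, I5 operands ready
c9: I5 complete
c10: R3←I5
c11: I6 dispatched to A0
c12: I4 complete, I6 operands ready
c13: R5←I4, I6 complete
c14: R2←I6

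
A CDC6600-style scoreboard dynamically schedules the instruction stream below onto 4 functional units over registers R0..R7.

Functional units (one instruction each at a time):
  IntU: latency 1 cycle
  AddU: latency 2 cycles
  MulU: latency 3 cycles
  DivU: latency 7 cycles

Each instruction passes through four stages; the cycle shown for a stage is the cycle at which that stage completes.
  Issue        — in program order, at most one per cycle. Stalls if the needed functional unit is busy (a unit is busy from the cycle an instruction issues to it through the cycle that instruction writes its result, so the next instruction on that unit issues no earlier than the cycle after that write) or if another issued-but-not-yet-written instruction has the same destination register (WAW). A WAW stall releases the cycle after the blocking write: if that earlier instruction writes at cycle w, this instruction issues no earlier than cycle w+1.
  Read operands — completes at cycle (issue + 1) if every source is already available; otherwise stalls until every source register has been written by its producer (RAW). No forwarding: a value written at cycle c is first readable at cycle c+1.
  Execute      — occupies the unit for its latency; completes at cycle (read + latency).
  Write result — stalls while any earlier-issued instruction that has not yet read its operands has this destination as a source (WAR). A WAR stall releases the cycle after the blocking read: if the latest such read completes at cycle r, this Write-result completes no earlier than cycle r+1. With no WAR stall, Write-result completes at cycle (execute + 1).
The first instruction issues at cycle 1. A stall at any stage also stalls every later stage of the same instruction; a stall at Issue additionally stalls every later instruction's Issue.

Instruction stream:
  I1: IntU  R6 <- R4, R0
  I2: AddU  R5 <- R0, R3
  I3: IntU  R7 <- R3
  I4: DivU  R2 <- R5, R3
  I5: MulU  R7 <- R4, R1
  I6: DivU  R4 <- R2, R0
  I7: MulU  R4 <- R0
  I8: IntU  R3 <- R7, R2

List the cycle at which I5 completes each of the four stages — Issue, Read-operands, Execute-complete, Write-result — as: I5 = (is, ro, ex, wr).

I5 = (9, 10, 13, 14)

t=1  I1→IntU
t=2  I1 RO | I2→AddU
t=3  I1 EX | I2 RO
t=4  I1 WR R6
t=5  I2 EX | I3→IntU
t=6  I2 WR R5 | I3 RO | I4→DivU
t=7  I3 EX | I4 RO
t=8  I3 WR R7
t=9  I5→MulU
t=10  I5 RO
t=13  I5 EX
t=14  I4 EX | I5 WR R7
t=15  I4 WR R2
t=16  I6→DivU
t=17  I6 RO
t=24  I6 EX
t=25  I6 WR R4
t=26  I7→MulU
t=27  I7 RO | I8→IntU
t=28  I8 RO
t=29  I8 EX
t=30  I7 EX | I8 WR R3
t=31  I7 WR R4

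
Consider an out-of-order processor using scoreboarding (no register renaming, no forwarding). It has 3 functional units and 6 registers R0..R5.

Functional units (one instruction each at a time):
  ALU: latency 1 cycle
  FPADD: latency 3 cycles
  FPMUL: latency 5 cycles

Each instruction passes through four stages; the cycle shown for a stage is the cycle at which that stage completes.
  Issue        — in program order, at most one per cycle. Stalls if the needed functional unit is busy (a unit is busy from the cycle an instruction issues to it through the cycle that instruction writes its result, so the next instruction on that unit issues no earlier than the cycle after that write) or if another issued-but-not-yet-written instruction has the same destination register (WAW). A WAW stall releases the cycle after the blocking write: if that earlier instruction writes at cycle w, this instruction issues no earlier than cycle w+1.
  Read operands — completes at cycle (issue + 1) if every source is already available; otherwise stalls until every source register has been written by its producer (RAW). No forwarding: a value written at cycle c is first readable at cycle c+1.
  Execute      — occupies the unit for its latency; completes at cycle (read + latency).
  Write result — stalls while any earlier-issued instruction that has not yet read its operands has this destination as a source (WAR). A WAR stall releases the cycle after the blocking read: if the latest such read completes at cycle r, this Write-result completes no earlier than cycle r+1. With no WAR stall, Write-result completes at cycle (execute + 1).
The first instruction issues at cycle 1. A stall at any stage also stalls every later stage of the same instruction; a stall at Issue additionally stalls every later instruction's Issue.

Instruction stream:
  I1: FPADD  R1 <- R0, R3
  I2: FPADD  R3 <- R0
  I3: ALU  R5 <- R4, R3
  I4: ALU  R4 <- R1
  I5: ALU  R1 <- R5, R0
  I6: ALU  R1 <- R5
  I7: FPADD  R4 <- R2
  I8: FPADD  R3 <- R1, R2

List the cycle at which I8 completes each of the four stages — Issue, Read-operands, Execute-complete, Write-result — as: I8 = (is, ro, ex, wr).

I8 = (31, 32, 35, 36)

cycle 1: issue I1 (FPADD)
cycle 2: I1 read-ops
cycle 5: I1 finished on FPADD
cycle 6: I1→R1
cycle 7: issue I2 (FPADD)
cycle 8: I2 read-ops · issue I3 (ALU)
cycle 11: I2 finished on FPADD
cycle 12: I2→R3
cycle 13: I3 read-ops
cycle 14: I3 finished on ALU
cycle 15: I3→R5
cycle 16: issue I4 (ALU)
cycle 17: I4 read-ops
cycle 18: I4 finished on ALU
cycle 19: I4→R4
cycle 20: issue I5 (ALU)
cycle 21: I5 read-ops
cycle 22: I5 finished on ALU
cycle 23: I5→R1
cycle 24: issue I6 (ALU)
cycle 25: I6 read-ops · issue I7 (FPADD)
cycle 26: I6 finished on ALU · I7 read-ops
cycle 27: I6→R1
cycle 29: I7 finished on FPADD
cycle 30: I7→R4
cycle 31: issue I8 (FPADD)
cycle 32: I8 read-ops
cycle 35: I8 finished on FPADD
cycle 36: I8→R3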